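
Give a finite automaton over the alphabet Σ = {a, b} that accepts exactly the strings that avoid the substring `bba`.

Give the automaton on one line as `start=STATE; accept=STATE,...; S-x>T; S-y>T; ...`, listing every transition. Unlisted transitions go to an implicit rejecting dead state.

Track partial matches of the forbidden pattern `bba`. State S3 is a dead state reached once `bba` has occurred; every other state accepts. S0 means no part of `bba` is currently matched.
A 4-state machine:
        a   b  
>* S0   S0  S1 
 * S1   S0  S2 
 * S2   S3  S2 
   S3   S3  S3 
(> = start, * = accepting)

start=S0; accept=S0,S1,S2; S0-a>S0; S0-b>S1; S1-a>S0; S1-b>S2; S2-a>S3; S2-b>S2; S3-a>S3; S3-b>S3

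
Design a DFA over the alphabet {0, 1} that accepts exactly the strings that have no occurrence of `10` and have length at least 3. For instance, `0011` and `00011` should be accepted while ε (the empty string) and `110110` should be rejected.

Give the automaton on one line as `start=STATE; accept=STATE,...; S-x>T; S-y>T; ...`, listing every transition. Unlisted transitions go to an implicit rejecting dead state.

start=s0; accept=s6,s7; s0-0>s1; s0-1>s2; s1-0>s3; s1-1>s4; s2-0>s5; s2-1>s4; s3-0>s6; s3-1>s7; s4-0>s5; s4-1>s7; s5-0>s5; s5-1>s5; s6-0>s6; s6-1>s7; s7-0>s5; s7-1>s7

Handle the two conditions separately and then intersect. The first has 3 states tracking partial matches of the forbidden pattern `10`; the second has 5 states tracking the input length, saturating at 4. A product state is a pair (one from each), accepting exactly when both do. Minimizing collapses redundant product states.
        0   1  
>  s0   s1  s2 
   s1   s3  s4 
   s2   s5  s4 
   s3   s6  s7 
   s4   s5  s7 
   s5   s5  s5 
 * s6   s6  s7 
 * s7   s5  s7 
(> = start, * = accepting)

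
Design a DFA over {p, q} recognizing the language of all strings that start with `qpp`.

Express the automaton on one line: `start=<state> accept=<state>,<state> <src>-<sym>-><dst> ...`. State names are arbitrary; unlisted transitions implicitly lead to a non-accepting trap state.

Walk along `qpp` while the input agrees: from S0 take `q` to S1, and so on. Any deviation drops to the rejecting sink S4. Once S3 is reached the prefix is confirmed and every continuation is accepted.
5 states suffice.
        p   q  
>  S0   S4  S1 
   S1   S2  S4 
   S2   S3  S4 
 * S3   S3  S3 
   S4   S4  S4 
(> = start, * = accepting)

start=S0 accept=S3 S0-p->S4 S0-q->S1 S1-p->S2 S1-q->S4 S2-p->S3 S2-q->S4 S3-p->S3 S3-q->S3 S4-p->S4 S4-q->S4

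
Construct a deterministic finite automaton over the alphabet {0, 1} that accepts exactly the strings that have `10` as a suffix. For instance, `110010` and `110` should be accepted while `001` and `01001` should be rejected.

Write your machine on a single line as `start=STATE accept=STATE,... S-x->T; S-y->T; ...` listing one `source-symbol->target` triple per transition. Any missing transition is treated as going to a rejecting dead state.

Let each state record the length of the longest suffix of the input read so far that is also a prefix of `10`. q1 means the last symbol is `1`; q2 means the last 2 symbols are `10`. Accept only at q2, where the string currently ends in `10`.
With 3 states:
        0   1  
>  q0   q0  q1 
   q1   q2  q1 
 * q2   q0  q1 
(> = start, * = accepting)

start=q0; accept=q2; q0-0->q0; q0-1->q1; q1-0->q2; q1-1->q1; q2-0->q0; q2-1->q1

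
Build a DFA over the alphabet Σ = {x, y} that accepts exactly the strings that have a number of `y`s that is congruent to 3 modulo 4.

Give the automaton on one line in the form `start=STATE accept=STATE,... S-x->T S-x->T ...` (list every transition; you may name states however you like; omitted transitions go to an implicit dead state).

start=A accept=D A-x->A A-y->B B-x->B B-y->C C-x->C C-y->D D-x->D D-y->A

The only thing that matters is how many `y`s have appeared, reduced mod 4. Use one state per residue: A for 0, …, D for 3. Reading `y` moves to the next residue; anything else stays put. D is accepting.
4 states suffice.
       x  y 
>  A   A  B 
   B   B  C 
   C   C  D 
 * D   D  A 
(> = start, * = accepting)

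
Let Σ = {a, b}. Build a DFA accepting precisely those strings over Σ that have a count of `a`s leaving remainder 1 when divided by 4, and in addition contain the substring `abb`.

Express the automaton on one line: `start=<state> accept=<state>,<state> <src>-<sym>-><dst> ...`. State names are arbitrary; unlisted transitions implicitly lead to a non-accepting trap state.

Handle the two conditions separately and then intersect. One (4 states) tracks the count of `a`s modulo 4; the other (4 states) tracks whether and how much of `abb` has been seen. Each combined state is a pair, one component from each; accept when both components accept.
13 states suffice.
          a    b  
>  S0     S1   S0 
   S1     S2   S3 
   S2     S4   S5 
   S3     S2   S6 
   S4     S7   S8 
   S5     S4   S9 
 * S6     S9   S6 
   S7     S1  S10 
   S8     S7  S11 
   S9    S11   S9 
   S10    S1  S12 
   S11   S12  S11 
   S12    S6  S12 
(> = start, * = accepting)

start=S0 accept=S6 S0-a->S1 S0-b->S0 S1-a->S2 S1-b->S3 S2-a->S4 S2-b->S5 S3-a->S2 S3-b->S6 S4-a->S7 S4-b->S8 S5-a->S4 S5-b->S9 S6-a->S9 S6-b->S6 S7-a->S1 S7-b->S10 S8-a->S7 S8-b->S11 S9-a->S11 S9-b->S9 S10-a->S1 S10-b->S12 S11-a->S12 S11-b->S11 S12-a->S6 S12-b->S12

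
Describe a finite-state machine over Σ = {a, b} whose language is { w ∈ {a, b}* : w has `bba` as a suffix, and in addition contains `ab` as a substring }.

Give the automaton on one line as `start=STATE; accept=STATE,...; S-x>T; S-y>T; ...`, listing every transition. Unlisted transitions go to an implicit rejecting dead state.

Handle the two conditions separately and then intersect. The first has 4 states tracking how much of the suffix `bba` has currently been matched; the second has 3 states tracking whether and how much of `ab` has been seen. A product state is a pair (one from each), accepting exactly when both do. After merging equivalent states the machine shrinks.
5 states suffice.
        a   b  
>  s0   s1  s0 
   s1   s1  s2 
   s2   s1  s3 
   s3   s4  s3 
 * s4   s1  s2 
(> = start, * = accepting)

start=s0; accept=s4; s0-a>s1; s0-b>s0; s1-a>s1; s1-b>s2; s2-a>s1; s2-b>s3; s3-a>s4; s3-b>s3; s4-a>s1; s4-b>s2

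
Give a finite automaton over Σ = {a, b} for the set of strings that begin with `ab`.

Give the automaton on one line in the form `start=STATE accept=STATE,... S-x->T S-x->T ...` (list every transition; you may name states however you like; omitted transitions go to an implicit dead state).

Walk along `ab` while the input agrees: from q0 take `a` to q1, and so on. Any deviation drops to the rejecting sink q3. Once q2 is reached the prefix is confirmed and every continuation is accepted.
        a   b  
>  q0   q1  q3 
   q1   q3  q2 
 * q2   q2  q2 
   q3   q3  q3 
(> = start, * = accepting)

start=q0 accept=q2 q0-a->q1 q0-b->q3 q1-a->q3 q1-b->q2 q2-a->q2 q2-b->q2 q3-a->q3 q3-b->q3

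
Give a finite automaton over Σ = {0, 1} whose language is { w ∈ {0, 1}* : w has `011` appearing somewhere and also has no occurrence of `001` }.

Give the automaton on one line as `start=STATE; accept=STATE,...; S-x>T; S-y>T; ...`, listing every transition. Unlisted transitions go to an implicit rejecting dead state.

Run two small machines in parallel and take their product. One (4 states) tracks whether and how much of `011` has been seen; the other (4 states) tracks partial matches of the forbidden pattern `001`. Each combined state is a pair, one component from each; accept when both components accept. Equivalent product states are then merged.
7 states suffice.
       0  1 
>  A   B  A 
   B   C  D 
   C   C  C 
   D   B  E 
 * E   F  E 
 * F   G  E 
 * G   G  C 
(> = start, * = accepting)

start=A; accept=E,F,G; A-0>B; A-1>A; B-0>C; B-1>D; C-0>C; C-1>C; D-0>B; D-1>E; E-0>F; E-1>E; F-0>G; F-1>E; G-0>G; G-1>C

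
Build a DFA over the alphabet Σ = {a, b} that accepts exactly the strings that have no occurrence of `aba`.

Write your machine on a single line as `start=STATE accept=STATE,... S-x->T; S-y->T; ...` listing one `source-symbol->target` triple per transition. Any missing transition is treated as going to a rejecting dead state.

start=q0; accept=q0,q1,q2; q0-a->q1; q0-b->q0; q1-a->q1; q1-b->q2; q2-a->q3; q2-b->q0; q3-a->q3; q3-b->q3

Track partial matches of the forbidden pattern `aba`. State q3 is a dead state reached once `aba` has occurred; every other state accepts. q0 means no part of `aba` is currently matched.
        a   b  
>* q0   q1  q0 
 * q1   q1  q2 
 * q2   q3  q0 
   q3   q3  q3 
(> = start, * = accepting)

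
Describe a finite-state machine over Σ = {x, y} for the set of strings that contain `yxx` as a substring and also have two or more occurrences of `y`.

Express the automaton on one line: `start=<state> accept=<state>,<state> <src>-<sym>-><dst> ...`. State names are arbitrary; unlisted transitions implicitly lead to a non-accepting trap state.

start=A accept=H,J A-x->A A-y->B B-x->C B-y->D C-x->E C-y->D D-x->F D-y->G E-x->E E-y->H F-x->H F-y->G G-x->I G-y->G H-x->H H-y->J I-x->J I-y->G J-x->J J-y->J

Build one automaton per condition and run them in lockstep. The first has 4 states tracking whether and how much of `yxx` has been seen; the second has 4 states tracking the count of `y`s, saturating at 3. A product state is a pair (one from each), accepting exactly when both do.
       x  y 
>  A   A  B 
   B   C  D 
   C   E  D 
   D   F  G 
   E   E  H 
   F   H  G 
   G   I  G 
 * H   H  J 
   I   J  G 
 * J   J  J 
(> = start, * = accepting)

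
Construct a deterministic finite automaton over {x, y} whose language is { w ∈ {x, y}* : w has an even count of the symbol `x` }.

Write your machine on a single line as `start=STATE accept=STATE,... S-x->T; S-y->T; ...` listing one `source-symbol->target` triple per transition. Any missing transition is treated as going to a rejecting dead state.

The only thing that matters is how many `x`s have appeared, reduced mod 2. Use one state per residue: q0 for 0, …, q1 for 1. Reading `x` moves to the next residue; anything else stays put. q0 is accepting.
2 states suffice.
        x   y  
>* q0   q1  q0 
   q1   q0  q1 
(> = start, * = accepting)

start=q0; accept=q0; q0-x->q1; q0-y->q0; q1-x->q0; q1-y->q1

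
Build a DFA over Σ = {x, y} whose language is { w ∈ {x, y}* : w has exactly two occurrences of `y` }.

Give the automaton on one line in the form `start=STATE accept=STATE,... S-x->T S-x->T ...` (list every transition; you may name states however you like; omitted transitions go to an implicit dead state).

start=s0 accept=s2 s0-x->s0 s0-y->s1 s1-x->s1 s1-y->s2 s2-x->s2 s2-y->s3 s3-x->s3 s3-y->s3

Only the number of `y`s matters, and only up to 3. Make a chain s0 → s1 → s2 → s3 advanced by each `y` (with s3 absorbing); every other symbol self-loops. The accepting set is {s2}.
        x   y  
>  s0   s0  s1 
   s1   s1  s2 
 * s2   s2  s3 
   s3   s3  s3 
(> = start, * = accepting)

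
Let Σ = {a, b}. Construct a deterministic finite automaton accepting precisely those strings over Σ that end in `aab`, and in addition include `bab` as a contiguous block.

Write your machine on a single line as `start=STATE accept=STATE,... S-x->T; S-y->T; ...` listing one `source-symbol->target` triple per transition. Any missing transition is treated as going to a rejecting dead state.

Build one automaton per condition and run them in lockstep. The first has 4 states tracking how much of the suffix `aab` has currently been matched; the second has 4 states tracking whether and how much of `bab` has been seen. A product state is a pair (one from each), accepting exactly when both do. Equivalent product states are then merged.
        a   b  
>  q0   q0  q1 
   q1   q2  q1 
   q2   q0  q3 
   q3   q4  q3 
   q4   q5  q3 
   q5   q5  q6 
 * q6   q4  q3 
(> = start, * = accepting)

start=q0; accept=q6; q0-a->q0; q0-b->q1; q1-a->q2; q1-b->q1; q2-a->q0; q2-b->q3; q3-a->q4; q3-b->q3; q4-a->q5; q4-b->q3; q5-a->q5; q5-b->q6; q6-a->q4; q6-b->q3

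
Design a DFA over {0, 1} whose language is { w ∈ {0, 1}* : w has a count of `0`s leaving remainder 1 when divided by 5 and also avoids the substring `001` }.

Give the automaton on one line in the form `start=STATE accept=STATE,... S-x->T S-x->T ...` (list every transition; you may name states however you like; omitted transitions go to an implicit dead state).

start=S0 accept=S1,S3,S11 S0-0->S1 S0-1->S0 S1-0->S2 S1-1->S3 S2-0->S4 S2-1->S5 S3-0->S6 S3-1->S3 S4-0->S7 S4-1->S5 S5-0->S5 S5-1->S5 S6-0->S4 S6-1->S8 S7-0->S9 S7-1->S5 S8-0->S10 S8-1->S8 S9-0->S11 S9-1->S5 S10-0->S7 S10-1->S12 S11-0->S2 S11-1->S5 S12-0->S13 S12-1->S12 S13-0->S9 S13-1->S14 S14-0->S15 S14-1->S14 S15-0->S11 S15-1->S0

Handle the two conditions separately and then intersect. One (5 states) tracks the count of `0`s modulo 5; the other (4 states) tracks partial matches of the forbidden pattern `001`. Each combined state is a pair, one component from each; accept when both components accept. After merging equivalent states the machine shrinks.
With 16 states:
          0    1  
>  S0     S1   S0 
 * S1     S2   S3 
   S2     S4   S5 
 * S3     S6   S3 
   S4     S7   S5 
   S5     S5   S5 
   S6     S4   S8 
   S7     S9   S5 
   S8    S10   S8 
   S9    S11   S5 
   S10    S7  S12 
 * S11    S2   S5 
   S12   S13  S12 
   S13    S9  S14 
   S14   S15  S14 
   S15   S11   S0 
(> = start, * = accepting)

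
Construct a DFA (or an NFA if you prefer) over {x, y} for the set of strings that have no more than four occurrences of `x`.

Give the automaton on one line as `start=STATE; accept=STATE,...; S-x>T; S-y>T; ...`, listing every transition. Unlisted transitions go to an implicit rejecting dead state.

Count `x`s, saturating at 5: states q0 through q4 mean 0 through 4 `x`s seen; q5 means more than 4. Each `x` increments (capped at q5); other symbols loop. Accept from {q0, q1, q2, q3, q4}.
        x   y  
>* q0   q1  q0 
 * q1   q2  q1 
 * q2   q3  q2 
 * q3   q4  q3 
 * q4   q5  q4 
   q5   q5  q5 
(> = start, * = accepting)

start=q0; accept=q0,q1,q2,q3,q4; q0-x>q1; q0-y>q0; q1-x>q2; q1-y>q1; q2-x>q3; q2-y>q2; q3-x>q4; q3-y>q3; q4-x>q5; q4-y>q4; q5-x>q5; q5-y>q5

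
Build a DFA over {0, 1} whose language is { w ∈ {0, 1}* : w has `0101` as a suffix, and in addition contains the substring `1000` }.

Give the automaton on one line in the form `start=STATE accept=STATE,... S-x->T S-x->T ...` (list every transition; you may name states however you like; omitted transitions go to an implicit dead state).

Build one automaton per condition and run them in lockstep. One (5 states) tracks how much of the suffix `0101` has currently been matched; the other (5 states) tracks whether and how much of `1000` has been seen. Each combined state is a pair, one component from each; accept when both components accept.
With 13 states:
       0  1 
>  A   B  C 
   B   B  D 
   C   E  C 
   D   F  C 
   E   G  D 
   F   G  H 
   G   I  D 
   H   F  C 
   I   I  J 
   J   K  L 
   K   I  M 
   L   I  L 
 * M   K  L 
(> = start, * = accepting)

start=A accept=M A-0->B A-1->C B-0->B B-1->D C-0->E C-1->C D-0->F D-1->C E-0->G E-1->D F-0->G F-1->H G-0->I G-1->D H-0->F H-1->C I-0->I I-1->J J-0->K J-1->L K-0->I K-1->M L-0->I L-1->L M-0->K M-1->L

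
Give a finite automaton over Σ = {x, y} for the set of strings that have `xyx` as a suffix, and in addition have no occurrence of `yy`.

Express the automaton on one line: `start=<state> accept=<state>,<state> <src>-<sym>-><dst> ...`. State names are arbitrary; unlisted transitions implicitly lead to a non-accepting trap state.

Handle the two conditions separately and then intersect. One (4 states) tracks how much of the suffix `xyx` has currently been matched; the other (3 states) tracks partial matches of the forbidden pattern `yy`. Each combined state is a pair, one component from each; accept when both components accept.
With 9 states:
        x   y  
>  q0   q1  q2 
   q1   q1  q3 
   q2   q1  q4 
   q3   q5  q4 
   q4   q6  q4 
 * q5   q1  q3 
   q6   q6  q7 
   q7   q8  q4 
   q8   q6  q7 
(> = start, * = accepting)

start=q0 accept=q5 q0-x->q1 q0-y->q2 q1-x->q1 q1-y->q3 q2-x->q1 q2-y->q4 q3-x->q5 q3-y->q4 q4-x->q6 q4-y->q4 q5-x->q1 q5-y->q3 q6-x->q6 q6-y->q7 q7-x->q8 q7-y->q4 q8-x->q6 q8-y->q7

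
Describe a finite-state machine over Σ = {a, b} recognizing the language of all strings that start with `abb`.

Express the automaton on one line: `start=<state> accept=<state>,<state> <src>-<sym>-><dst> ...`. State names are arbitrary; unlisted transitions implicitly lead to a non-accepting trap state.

start=s0 accept=s3 s0-a->s1 s0-b->s4 s1-a->s4 s1-b->s2 s2-a->s4 s2-b->s3 s3-a->s3 s3-b->s3 s4-a->s4 s4-b->s4

Walk along `abb` while the input agrees: from s0 take `a` to s1, and so on. Any deviation drops to the rejecting sink s4. Once s3 is reached the prefix is confirmed and every continuation is accepted.
With 5 states:
        a   b  
>  s0   s1  s4 
   s1   s4  s2 
   s2   s4  s3 
 * s3   s3  s3 
   s4   s4  s4 
(> = start, * = accepting)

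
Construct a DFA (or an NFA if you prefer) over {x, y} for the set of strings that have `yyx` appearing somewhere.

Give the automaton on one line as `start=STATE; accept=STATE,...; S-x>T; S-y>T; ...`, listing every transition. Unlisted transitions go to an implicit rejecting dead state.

States q0..q2 record the length of the longest prefix of `yyx` that matches the current input suffix. Reaching q3 means `yyx` has been seen, and we stay there forever. Accept from q3.
4 states suffice.
        x   y  
>  q0   q0  q1 
   q1   q0  q2 
   q2   q3  q2 
 * q3   q3  q3 
(> = start, * = accepting)

start=q0; accept=q3; q0-x>q0; q0-y>q1; q1-x>q0; q1-y>q2; q2-x>q3; q2-y>q2; q3-x>q3; q3-y>q3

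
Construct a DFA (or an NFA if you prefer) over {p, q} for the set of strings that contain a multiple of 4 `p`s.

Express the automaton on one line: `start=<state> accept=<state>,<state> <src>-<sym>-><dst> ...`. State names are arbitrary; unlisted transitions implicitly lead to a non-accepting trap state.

Keep the running count of `p`s modulo 4: each `p` advances along the cycle S0 → S1 → S2 → S3 → S0 while other symbols loop. Accept at S0.
4 states suffice.
        p   q  
>* S0   S1  S0 
   S1   S2  S1 
   S2   S3  S2 
   S3   S0  S3 
(> = start, * = accepting)

start=S0 accept=S0 S0-p->S1 S0-q->S0 S1-p->S2 S1-q->S1 S2-p->S3 S2-q->S2 S3-p->S0 S3-q->S3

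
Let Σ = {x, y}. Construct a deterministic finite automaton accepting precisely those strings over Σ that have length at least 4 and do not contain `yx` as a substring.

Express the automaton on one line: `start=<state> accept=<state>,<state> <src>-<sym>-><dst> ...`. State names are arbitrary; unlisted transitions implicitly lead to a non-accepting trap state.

Build one automaton per condition and run them in lockstep. The first has 6 states tracking the input length, saturating at 5; the second has 3 states tracking partial matches of the forbidden pattern `yx`. A product state is a pair (one from each), accepting exactly when both do. Minimizing collapses redundant product states.
10 states suffice.
        x   y  
>  q0   q1  q2 
   q1   q3  q4 
   q2   q5  q4 
   q3   q6  q7 
   q4   q5  q7 
   q5   q5  q5 
   q6   q8  q9 
   q7   q5  q9 
 * q8   q8  q9 
 * q9   q5  q9 
(> = start, * = accepting)

start=q0 accept=q8,q9 q0-x->q1 q0-y->q2 q1-x->q3 q1-y->q4 q2-x->q5 q2-y->q4 q3-x->q6 q3-y->q7 q4-x->q5 q4-y->q7 q5-x->q5 q5-y->q5 q6-x->q8 q6-y->q9 q7-x->q5 q7-y->q9 q8-x->q8 q8-y->q9 q9-x->q5 q9-y->q9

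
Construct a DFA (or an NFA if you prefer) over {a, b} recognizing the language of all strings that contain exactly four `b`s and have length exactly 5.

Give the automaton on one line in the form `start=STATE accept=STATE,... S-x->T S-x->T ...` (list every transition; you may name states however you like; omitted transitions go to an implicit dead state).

Handle the two conditions separately and then intersect. One (6 states) tracks the count of `b`s, saturating at 5; the other (7 states) tracks the input length, saturating at 6. Each combined state is a pair, one component from each; accept when both components accept. After merging equivalent states the machine shrinks.
An 11-state machine:
          a    b  
>  S0     S1   S2 
   S1     S3   S4 
   S2     S4   S5 
   S3     S3   S3 
   S4     S3   S6 
   S5     S6   S7 
   S6     S3   S8 
   S7     S8   S9 
   S8     S3  S10 
   S9    S10   S3 
 * S10    S3   S3 
(> = start, * = accepting)

start=S0 accept=S10 S0-a->S1 S0-b->S2 S1-a->S3 S1-b->S4 S2-a->S4 S2-b->S5 S3-a->S3 S3-b->S3 S4-a->S3 S4-b->S6 S5-a->S6 S5-b->S7 S6-a->S3 S6-b->S8 S7-a->S8 S7-b->S9 S8-a->S3 S8-b->S10 S9-a->S10 S9-b->S3 S10-a->S3 S10-b->S3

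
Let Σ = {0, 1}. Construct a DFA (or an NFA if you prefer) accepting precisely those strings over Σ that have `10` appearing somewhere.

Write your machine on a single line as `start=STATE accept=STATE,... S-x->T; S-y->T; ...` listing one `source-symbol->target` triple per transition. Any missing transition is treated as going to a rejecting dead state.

start=S0; accept=S2; S0-0->S0; S0-1->S1; S1-0->S2; S1-1->S1; S2-0->S2; S2-1->S2

States S0..S1 record the length of the longest prefix of `10` that matches the current input suffix. Reaching S2 means `10` has been seen, and we stay there forever. Accept from S2.
With 3 states:
        0   1  
>  S0   S0  S1 
   S1   S2  S1 
 * S2   S2  S2 
(> = start, * = accepting)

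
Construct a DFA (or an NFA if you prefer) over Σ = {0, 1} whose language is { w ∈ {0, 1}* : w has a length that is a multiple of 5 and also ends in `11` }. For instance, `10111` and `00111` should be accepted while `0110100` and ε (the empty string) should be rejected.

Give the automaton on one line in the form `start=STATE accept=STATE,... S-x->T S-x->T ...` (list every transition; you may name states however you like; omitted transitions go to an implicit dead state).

start=q0 accept=q6 q0-0->q1 q0-1->q1 q1-0->q2 q1-1->q2 q2-0->q3 q2-1->q3 q3-0->q4 q3-1->q5 q4-0->q0 q4-1->q0 q5-0->q0 q5-1->q6 q6-0->q1 q6-1->q1

Handle the two conditions separately and then intersect. The first has 5 states tracking the input length modulo 5; the second has 3 states tracking how much of the suffix `11` has currently been matched. A product state is a pair (one from each), accepting exactly when both do. Equivalent product states are then merged.
7 states suffice.
        0   1  
>  q0   q1  q1 
   q1   q2  q2 
   q2   q3  q3 
   q3   q4  q5 
   q4   q0  q0 
   q5   q0  q6 
 * q6   q1  q1 
(> = start, * = accepting)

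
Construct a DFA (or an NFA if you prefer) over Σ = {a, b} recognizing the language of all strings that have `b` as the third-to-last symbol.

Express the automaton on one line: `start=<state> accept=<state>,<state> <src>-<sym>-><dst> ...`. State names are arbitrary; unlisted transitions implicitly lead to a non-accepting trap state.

A DFA must remember the last 3 symbols (since which symbol is third-to-last isn't known until the input ends). Use one state per possible window of the last ≤3 symbols; accept from those whose window starts with `b`.
15 states suffice.
          a    b  
>  q0     q1   q2 
   q1     q3   q4 
   q2     q5   q6 
   q3     q7   q8 
   q4     q9  q10 
   q5    q11  q12 
   q6    q13  q14 
   q7     q7   q8 
   q8     q9  q10 
   q9    q11  q12 
   q10   q13  q14 
 * q11    q7   q8 
 * q12    q9  q10 
 * q13   q11  q12 
 * q14   q13  q14 
(> = start, * = accepting)

start=q0 accept=q11,q12,q13,q14 q0-a->q1 q0-b->q2 q1-a->q3 q1-b->q4 q2-a->q5 q2-b->q6 q3-a->q7 q3-b->q8 q4-a->q9 q4-b->q10 q5-a->q11 q5-b->q12 q6-a->q13 q6-b->q14 q7-a->q7 q7-b->q8 q8-a->q9 q8-b->q10 q9-a->q11 q9-b->q12 q10-a->q13 q10-b->q14 q11-a->q7 q11-b->q8 q12-a->q9 q12-b->q10 q13-a->q11 q13-b->q12 q14-a->q13 q14-b->q14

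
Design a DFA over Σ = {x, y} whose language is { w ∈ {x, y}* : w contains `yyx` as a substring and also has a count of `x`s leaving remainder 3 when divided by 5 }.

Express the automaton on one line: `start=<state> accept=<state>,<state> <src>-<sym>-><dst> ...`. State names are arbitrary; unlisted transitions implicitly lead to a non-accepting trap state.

start=q0 accept=q16 q0-x->q1 q0-y->q2 q1-x->q3 q1-y->q4 q2-x->q1 q2-y->q5 q3-x->q6 q3-y->q7 q4-x->q3 q4-y->q8 q5-x->q9 q5-y->q5 q6-x->q10 q6-y->q11 q7-x->q6 q7-y->q12 q8-x->q13 q8-y->q8 q9-x->q13 q9-y->q9 q10-x->q0 q10-y->q14 q11-x->q10 q11-y->q15 q12-x->q16 q12-y->q12 q13-x->q16 q13-y->q13 q14-x->q0 q14-y->q17 q15-x->q18 q15-y->q15 q16-x->q18 q16-y->q16 q17-x->q19 q17-y->q17 q18-x->q19 q18-y->q18 q19-x->q9 q19-y->q19

Run two small machines in parallel and take their product. The first has 4 states tracking whether and how much of `yyx` has been seen; the second has 5 states tracking the count of `x`s modulo 5. A product state is a pair (one from each), accepting exactly when both do.
20 states suffice.
          x    y  
>  q0     q1   q2 
   q1     q3   q4 
   q2     q1   q5 
   q3     q6   q7 
   q4     q3   q8 
   q5     q9   q5 
   q6    q10  q11 
   q7     q6  q12 
   q8    q13   q8 
   q9    q13   q9 
   q10    q0  q14 
   q11   q10  q15 
   q12   q16  q12 
   q13   q16  q13 
   q14    q0  q17 
   q15   q18  q15 
 * q16   q18  q16 
   q17   q19  q17 
   q18   q19  q18 
   q19    q9  q19 
(> = start, * = accepting)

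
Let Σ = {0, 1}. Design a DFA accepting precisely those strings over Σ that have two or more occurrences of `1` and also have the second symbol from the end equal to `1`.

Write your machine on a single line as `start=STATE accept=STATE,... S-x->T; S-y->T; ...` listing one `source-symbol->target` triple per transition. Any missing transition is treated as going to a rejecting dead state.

Handle the two conditions separately and then intersect. The first has 4 states tracking the count of `1`s, saturating at 3; the second has 7 states tracking the last 2 symbols read. A product state is a pair (one from each), accepting exactly when both do.
          0    1  
>  q0     q1   q2 
   q1     q3   q4 
   q2     q5   q6 
   q3     q3   q4 
   q4     q5   q6 
   q5     q7   q8 
 * q6     q9  q10 
   q7     q7   q8 
   q8     q9  q10 
 * q9    q11  q12 
 * q10   q13  q10 
   q11   q11  q12 
   q12   q13  q10 
 * q13   q14  q12 
   q14   q14  q12 
(> = start, * = accepting)

start=q0; accept=q6,q9,q10,q13; q0-0->q1; q0-1->q2; q1-0->q3; q1-1->q4; q2-0->q5; q2-1->q6; q3-0->q3; q3-1->q4; q4-0->q5; q4-1->q6; q5-0->q7; q5-1->q8; q6-0->q9; q6-1->q10; q7-0->q7; q7-1->q8; q8-0->q9; q8-1->q10; q9-0->q11; q9-1->q12; q10-0->q13; q10-1->q10; q11-0->q11; q11-1->q12; q12-0->q13; q12-1->q10; q13-0->q14; q13-1->q12; q14-0->q14; q14-1->q12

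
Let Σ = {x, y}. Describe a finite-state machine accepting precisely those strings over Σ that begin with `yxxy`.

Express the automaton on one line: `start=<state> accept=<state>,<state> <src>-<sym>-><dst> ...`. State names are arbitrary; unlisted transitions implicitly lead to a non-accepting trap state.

Check the first 4 symbols one by one: q0 through q3 record how many have matched `yxxy` so far; any wrong symbol goes to the dead state q5. After all 4 match we enter the accepting sink q4.
        x   y  
>  q0   q5  q1 
   q1   q2  q5 
   q2   q3  q5 
   q3   q5  q4 
 * q4   q4  q4 
   q5   q5  q5 
(> = start, * = accepting)

start=q0 accept=q4 q0-x->q5 q0-y->q1 q1-x->q2 q1-y->q5 q2-x->q3 q2-y->q5 q3-x->q5 q3-y->q4 q4-x->q4 q4-y->q4 q5-x->q5 q5-y->q5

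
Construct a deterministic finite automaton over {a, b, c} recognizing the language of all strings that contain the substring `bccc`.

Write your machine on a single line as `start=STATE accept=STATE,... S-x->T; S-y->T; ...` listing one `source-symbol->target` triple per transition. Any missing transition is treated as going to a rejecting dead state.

start=q0; accept=q4; q0-a->q0; q0-b->q1; q0-c->q0; q1-a->q0; q1-b->q1; q1-c->q2; q2-a->q0; q2-b->q1; q2-c->q3; q3-a->q0; q3-b->q1; q3-c->q4; q4-a->q4; q4-b->q4; q4-c->q4

Track how much of `bccc` has been matched so far: state q0 is no progress, q4 is the absorbing accept state reached once `bccc` has occurred. Intermediate states record partial matches; on a mismatch, fall back to the longest reusable overlap.
A 5-state machine:
        a   b   c  
>  q0   q0  q1  q0 
   q1   q0  q1  q2 
   q2   q0  q1  q3 
   q3   q0  q1  q4 
 * q4   q4  q4  q4 
(> = start, * = accepting)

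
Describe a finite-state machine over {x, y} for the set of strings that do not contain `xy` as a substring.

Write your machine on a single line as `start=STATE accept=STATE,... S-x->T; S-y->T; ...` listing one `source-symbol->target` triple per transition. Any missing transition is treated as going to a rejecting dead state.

Track partial matches of the forbidden pattern `xy`. State s2 is a dead state reached once `xy` has occurred; every other state accepts. s0 means no part of `xy` is currently matched.
A 3-state machine:
        x   y  
>* s0   s1  s0 
 * s1   s1  s2 
   s2   s2  s2 
(> = start, * = accepting)

start=s0; accept=s0,s1; s0-x->s1; s0-y->s0; s1-x->s1; s1-y->s2; s2-x->s2; s2-y->s2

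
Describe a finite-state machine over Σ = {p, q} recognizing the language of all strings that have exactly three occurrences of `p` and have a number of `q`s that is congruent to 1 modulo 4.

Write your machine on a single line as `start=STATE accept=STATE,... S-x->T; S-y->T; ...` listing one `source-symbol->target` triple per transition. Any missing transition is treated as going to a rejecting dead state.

Build one automaton per condition and run them in lockstep. The first has 5 states tracking the count of `p`s, saturating at 4; the second has 4 states tracking the count of `q`s modulo 4. A product state is a pair (one from each), accepting exactly when both do. Equivalent product states are then merged.
With 17 states:
       p  q 
>  A   B  C 
   B   D  E 
   C   E  F 
   D   G  H 
   E   H  I 
   F   I  J 
   G   K  L 
   H   L  M 
   I   M  N 
   J   N  A 
   K   K  K 
 * L   K  O 
   M   O  P 
   N   P  B 
   O   K  Q 
   P   Q  D 
   Q   K  G 
(> = start, * = accepting)

start=A; accept=L; A-p->B; A-q->C; B-p->D; B-q->E; C-p->E; C-q->F; D-p->G; D-q->H; E-p->H; E-q->I; F-p->I; F-q->J; G-p->K; G-q->L; H-p->L; H-q->M; I-p->M; I-q->N; J-p->N; J-q->A; K-p->K; K-q->K; L-p->K; L-q->O; M-p->O; M-q->P; N-p->P; N-q->B; O-p->K; O-q->Q; P-p->Q; P-q->D; Q-p->K; Q-q->G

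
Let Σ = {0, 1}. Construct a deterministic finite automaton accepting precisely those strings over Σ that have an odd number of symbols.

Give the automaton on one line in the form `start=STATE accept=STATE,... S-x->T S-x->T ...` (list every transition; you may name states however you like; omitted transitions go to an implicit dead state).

start=q0 accept=q1 q0-0->q1 q0-1->q1 q1-0->q0 q1-1->q0

Count input length modulo 2: every symbol advances one step around the cycle q0 → q1 → q0. Accept at q1.
With 2 states:
        0   1  
>  q0   q1  q1 
 * q1   q0  q0 
(> = start, * = accepting)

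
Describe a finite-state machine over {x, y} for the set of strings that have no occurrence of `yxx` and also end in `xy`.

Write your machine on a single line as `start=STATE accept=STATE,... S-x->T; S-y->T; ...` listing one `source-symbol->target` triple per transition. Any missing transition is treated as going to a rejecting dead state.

Handle the two conditions separately and then intersect. The first has 4 states tracking partial matches of the forbidden pattern `yxx`; the second has 3 states tracking how much of the suffix `xy` has currently been matched. A product state is a pair (one from each), accepting exactly when both do. Equivalent product states are then merged.
A 6-state machine:
        x   y  
>  q0   q1  q2 
   q1   q1  q3 
   q2   q4  q2 
 * q3   q4  q2 
   q4   q5  q3 
   q5   q5  q5 
(> = start, * = accepting)

start=q0; accept=q3; q0-x->q1; q0-y->q2; q1-x->q1; q1-y->q3; q2-x->q4; q2-y->q2; q3-x->q4; q3-y->q2; q4-x->q5; q4-y->q3; q5-x->q5; q5-y->q5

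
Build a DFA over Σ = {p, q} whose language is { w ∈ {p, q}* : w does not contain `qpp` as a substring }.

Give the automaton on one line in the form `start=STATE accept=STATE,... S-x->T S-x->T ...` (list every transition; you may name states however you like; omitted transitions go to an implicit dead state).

This is the complement of 'contains `qpp`'. Use the same substring-matching states — A through D holding how much of `qpp` has just been matched — but flip the accepting set: everything except the trap D accepts.
With 4 states:
       p  q 
>* A   A  B 
 * B   C  B 
 * C   D  B 
   D   D  D 
(> = start, * = accepting)

start=A accept=A,B,C A-p->A A-q->B B-p->C B-q->B C-p->D C-q->B D-p->D D-q->D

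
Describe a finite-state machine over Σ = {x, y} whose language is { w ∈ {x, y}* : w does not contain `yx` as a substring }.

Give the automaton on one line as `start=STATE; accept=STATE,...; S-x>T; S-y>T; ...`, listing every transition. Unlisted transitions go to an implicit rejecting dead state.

start=A; accept=A,B; A-x>A; A-y>B; B-x>C; B-y>B; C-x>C; C-y>C

This is the complement of 'contains `yx`'. Use the same substring-matching states — A through C holding how much of `yx` has just been matched — but flip the accepting set: everything except the trap C accepts.
       x  y 
>* A   A  B 
 * B   C  B 
   C   C  C 
(> = start, * = accepting)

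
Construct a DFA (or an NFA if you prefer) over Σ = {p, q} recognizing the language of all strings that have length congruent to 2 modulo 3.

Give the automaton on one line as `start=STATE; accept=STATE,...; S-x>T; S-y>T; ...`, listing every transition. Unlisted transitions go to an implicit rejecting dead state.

start=A; accept=C; A-p>B; A-q>B; B-p>C; B-q>C; C-p>A; C-q>A

Only the length mod 3 matters, so use a 3-cycle: from any state, every input symbol moves to the next state, wrapping C back to A. Mark C accepting.
With 3 states:
       p  q 
>  A   B  B 
   B   C  C 
 * C   A  A 
(> = start, * = accepting)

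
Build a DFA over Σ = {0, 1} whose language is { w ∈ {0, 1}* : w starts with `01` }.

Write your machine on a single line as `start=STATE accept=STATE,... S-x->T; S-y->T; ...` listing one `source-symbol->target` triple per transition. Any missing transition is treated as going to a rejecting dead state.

start=S0; accept=S2; S0-0->S1; S0-1->S3; S1-0->S3; S1-1->S2; S2-0->S2; S2-1->S2; S3-0->S3; S3-1->S3

Walk along `01` while the input agrees: from S0 take `0` to S1, and so on. Any deviation drops to the rejecting sink S3. Once S2 is reached the prefix is confirmed and every continuation is accepted.
With 4 states:
        0   1  
>  S0   S1  S3 
   S1   S3  S2 
 * S2   S2  S2 
   S3   S3  S3 
(> = start, * = accepting)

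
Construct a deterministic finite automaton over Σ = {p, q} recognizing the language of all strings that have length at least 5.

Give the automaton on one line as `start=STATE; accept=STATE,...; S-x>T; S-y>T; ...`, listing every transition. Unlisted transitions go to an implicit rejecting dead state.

We only need to distinguish lengths 0, 1, …, 5, and '>5'. Chain S0 → S1 → S2 → S3 → S4 → S5 → S6 on every symbol, with S6 looping. Accepting states: {S5, S6}.
        p   q  
>  S0   S1  S1 
   S1   S2  S2 
   S2   S3  S3 
   S3   S4  S4 
   S4   S5  S5 
 * S5   S6  S6 
 * S6   S6  S6 
(> = start, * = accepting)

start=S0; accept=S5,S6; S0-p>S1; S0-q>S1; S1-p>S2; S1-q>S2; S2-p>S3; S2-q>S3; S3-p>S4; S3-q>S4; S4-p>S5; S4-q>S5; S5-p>S6; S5-q>S6; S6-p>S6; S6-q>S6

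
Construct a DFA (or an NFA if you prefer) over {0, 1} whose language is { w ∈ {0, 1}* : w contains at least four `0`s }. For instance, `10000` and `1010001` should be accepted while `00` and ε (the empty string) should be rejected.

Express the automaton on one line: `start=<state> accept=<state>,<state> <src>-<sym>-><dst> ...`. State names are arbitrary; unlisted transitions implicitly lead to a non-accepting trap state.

start=q0 accept=q4,q5 q0-0->q1 q0-1->q0 q1-0->q2 q1-1->q1 q2-0->q3 q2-1->q2 q3-0->q4 q3-1->q3 q4-0->q5 q4-1->q4 q5-0->q5 q5-1->q5

Count `0`s, saturating at 5: states q0 through q4 mean 0 through 4 `0`s seen; q5 means more than 4. Each `0` increments (capped at q5); other symbols loop. Accept from {q4, q5}.
A 6-state machine:
        0   1  
>  q0   q1  q0 
   q1   q2  q1 
   q2   q3  q2 
   q3   q4  q3 
 * q4   q5  q4 
 * q5   q5  q5 
(> = start, * = accepting)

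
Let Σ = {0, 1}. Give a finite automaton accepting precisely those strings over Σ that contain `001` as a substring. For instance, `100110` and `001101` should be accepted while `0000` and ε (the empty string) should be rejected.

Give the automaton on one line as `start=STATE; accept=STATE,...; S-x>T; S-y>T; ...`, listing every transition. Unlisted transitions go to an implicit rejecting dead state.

States q0..q2 record the length of the longest prefix of `001` that matches the current input suffix. Reaching q3 means `001` has been seen, and we stay there forever. Accept from q3.
        0   1  
>  q0   q1  q0 
   q1   q2  q0 
   q2   q2  q3 
 * q3   q3  q3 
(> = start, * = accepting)

start=q0; accept=q3; q0-0>q1; q0-1>q0; q1-0>q2; q1-1>q0; q2-0>q2; q2-1>q3; q3-0>q3; q3-1>q3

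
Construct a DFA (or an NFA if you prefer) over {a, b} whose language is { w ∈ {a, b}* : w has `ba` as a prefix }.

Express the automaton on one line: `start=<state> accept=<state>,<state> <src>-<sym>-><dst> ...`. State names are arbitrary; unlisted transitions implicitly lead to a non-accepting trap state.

start=S0 accept=S2 S0-a->S3 S0-b->S1 S1-a->S2 S1-b->S3 S2-a->S2 S2-b->S2 S3-a->S3 S3-b->S3

Check the first 2 symbols one by one: S0 through S1 record how many have matched `ba` so far; any wrong symbol goes to the dead state S3. After all 2 match we enter the accepting sink S2.
With 4 states:
        a   b  
>  S0   S3  S1 
   S1   S2  S3 
 * S2   S2  S2 
   S3   S3  S3 
(> = start, * = accepting)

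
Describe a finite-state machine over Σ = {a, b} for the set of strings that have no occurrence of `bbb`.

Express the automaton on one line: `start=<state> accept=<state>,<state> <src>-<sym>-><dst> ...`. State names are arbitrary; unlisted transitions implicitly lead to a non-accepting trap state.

start=q0 accept=q0,q1,q2 q0-a->q0 q0-b->q1 q1-a->q0 q1-b->q2 q2-a->q0 q2-b->q3 q3-a->q3 q3-b->q3

Track partial matches of the forbidden pattern `bbb`. State q3 is a dead state reached once `bbb` has occurred; every other state accepts. q0 means no part of `bbb` is currently matched.
4 states suffice.
        a   b  
>* q0   q0  q1 
 * q1   q0  q2 
 * q2   q0  q3 
   q3   q3  q3 
(> = start, * = accepting)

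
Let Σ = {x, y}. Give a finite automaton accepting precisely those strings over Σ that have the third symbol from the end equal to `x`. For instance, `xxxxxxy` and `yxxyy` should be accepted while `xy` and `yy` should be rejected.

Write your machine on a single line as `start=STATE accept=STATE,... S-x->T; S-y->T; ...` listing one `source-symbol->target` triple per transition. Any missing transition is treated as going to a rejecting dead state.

A DFA must remember the last 3 symbols (since which symbol is third-to-last isn't known until the input ends). Use one state per possible window of the last ≤3 symbols; accept from those whose window starts with `x`.
With 15 states:
          x    y  
>  S0     S1   S2 
   S1     S3   S4 
   S2     S5   S6 
   S3     S7   S8 
   S4     S9  S10 
   S5    S11  S12 
   S6    S13  S14 
 * S7     S7   S8 
 * S8     S9  S10 
 * S9    S11  S12 
 * S10   S13  S14 
   S11    S7   S8 
   S12    S9  S10 
   S13   S11  S12 
   S14   S13  S14 
(> = start, * = accepting)

start=S0; accept=S7,S8,S9,S10; S0-x->S1; S0-y->S2; S1-x->S3; S1-y->S4; S2-x->S5; S2-y->S6; S3-x->S7; S3-y->S8; S4-x->S9; S4-y->S10; S5-x->S11; S5-y->S12; S6-x->S13; S6-y->S14; S7-x->S7; S7-y->S8; S8-x->S9; S8-y->S10; S9-x->S11; S9-y->S12; S10-x->S13; S10-y->S14; S11-x->S7; S11-y->S8; S12-x->S9; S12-y->S10; S13-x->S11; S13-y->S12; S14-x->S13; S14-y->S14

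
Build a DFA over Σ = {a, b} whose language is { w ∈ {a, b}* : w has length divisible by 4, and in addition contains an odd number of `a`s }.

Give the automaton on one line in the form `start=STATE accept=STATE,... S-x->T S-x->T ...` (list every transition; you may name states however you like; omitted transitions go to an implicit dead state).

start=S0 accept=S7 S0-a->S1 S0-b->S2 S1-a->S3 S1-b->S4 S2-a->S4 S2-b->S3 S3-a->S5 S3-b->S6 S4-a->S6 S4-b->S5 S5-a->S0 S5-b->S7 S6-a->S7 S6-b->S0 S7-a->S2 S7-b->S1

Build one automaton per condition and run them in lockstep. One (4 states) tracks the input length modulo 4; the other (2 states) tracks the count of `a`s modulo 2. Each combined state is a pair, one component from each; accept when both components accept.
An 8-state machine:
        a   b  
>  S0   S1  S2 
   S1   S3  S4 
   S2   S4  S3 
   S3   S5  S6 
   S4   S6  S5 
   S5   S0  S7 
   S6   S7  S0 
 * S7   S2  S1 
(> = start, * = accepting)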